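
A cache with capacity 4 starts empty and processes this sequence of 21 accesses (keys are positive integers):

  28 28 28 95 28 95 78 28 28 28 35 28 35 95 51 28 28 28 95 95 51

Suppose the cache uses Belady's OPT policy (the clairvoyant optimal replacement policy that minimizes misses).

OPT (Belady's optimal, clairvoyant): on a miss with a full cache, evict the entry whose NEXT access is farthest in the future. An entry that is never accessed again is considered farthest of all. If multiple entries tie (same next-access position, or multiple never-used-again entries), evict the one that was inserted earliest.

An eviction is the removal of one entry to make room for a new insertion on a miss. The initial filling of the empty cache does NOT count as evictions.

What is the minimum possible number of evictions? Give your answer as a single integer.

OPT (Belady) simulation (capacity=4):
  1. access 28: MISS. Cache: [28]
  2. access 28: HIT. Next use of 28: step 3. Cache: [28]
  3. access 28: HIT. Next use of 28: step 5. Cache: [28]
  4. access 95: MISS. Cache: [28 95]
  5. access 28: HIT. Next use of 28: step 8. Cache: [28 95]
  6. access 95: HIT. Next use of 95: step 14. Cache: [28 95]
  7. access 78: MISS. Cache: [28 95 78]
  8. access 28: HIT. Next use of 28: step 9. Cache: [28 95 78]
  9. access 28: HIT. Next use of 28: step 10. Cache: [28 95 78]
  10. access 28: HIT. Next use of 28: step 12. Cache: [28 95 78]
  11. access 35: MISS. Cache: [28 95 78 35]
  12. access 28: HIT. Next use of 28: step 16. Cache: [28 95 78 35]
  13. access 35: HIT. Next use of 35: never. Cache: [28 95 78 35]
  14. access 95: HIT. Next use of 95: step 19. Cache: [28 95 78 35]
  15. access 51: MISS, evict 78 (next use: never). Cache: [28 95 35 51]
  16. access 28: HIT. Next use of 28: step 17. Cache: [28 95 35 51]
  17. access 28: HIT. Next use of 28: step 18. Cache: [28 95 35 51]
  18. access 28: HIT. Next use of 28: never. Cache: [28 95 35 51]
  19. access 95: HIT. Next use of 95: step 20. Cache: [28 95 35 51]
  20. access 95: HIT. Next use of 95: never. Cache: [28 95 35 51]
  21. access 51: HIT. Next use of 51: never. Cache: [28 95 35 51]
Total: 16 hits, 5 misses, 1 evictions

Answer: 1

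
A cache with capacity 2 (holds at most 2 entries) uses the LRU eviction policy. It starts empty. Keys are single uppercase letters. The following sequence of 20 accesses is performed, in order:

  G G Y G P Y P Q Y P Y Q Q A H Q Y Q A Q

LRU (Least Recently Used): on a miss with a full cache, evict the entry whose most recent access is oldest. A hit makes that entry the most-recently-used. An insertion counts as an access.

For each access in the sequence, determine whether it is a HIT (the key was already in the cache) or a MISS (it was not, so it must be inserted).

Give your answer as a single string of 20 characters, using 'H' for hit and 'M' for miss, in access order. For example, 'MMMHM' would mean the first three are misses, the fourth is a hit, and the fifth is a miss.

LRU simulation (capacity=2):
  1. access G: MISS. Cache (LRU->MRU): [G]
  2. access G: HIT. Cache (LRU->MRU): [G]
  3. access Y: MISS. Cache (LRU->MRU): [G Y]
  4. access G: HIT. Cache (LRU->MRU): [Y G]
  5. access P: MISS, evict Y. Cache (LRU->MRU): [G P]
  6. access Y: MISS, evict G. Cache (LRU->MRU): [P Y]
  7. access P: HIT. Cache (LRU->MRU): [Y P]
  8. access Q: MISS, evict Y. Cache (LRU->MRU): [P Q]
  9. access Y: MISS, evict P. Cache (LRU->MRU): [Q Y]
  10. access P: MISS, evict Q. Cache (LRU->MRU): [Y P]
  11. access Y: HIT. Cache (LRU->MRU): [P Y]
  12. access Q: MISS, evict P. Cache (LRU->MRU): [Y Q]
  13. access Q: HIT. Cache (LRU->MRU): [Y Q]
  14. access A: MISS, evict Y. Cache (LRU->MRU): [Q A]
  15. access H: MISS, evict Q. Cache (LRU->MRU): [A H]
  16. access Q: MISS, evict A. Cache (LRU->MRU): [H Q]
  17. access Y: MISS, evict H. Cache (LRU->MRU): [Q Y]
  18. access Q: HIT. Cache (LRU->MRU): [Y Q]
  19. access A: MISS, evict Y. Cache (LRU->MRU): [Q A]
  20. access Q: HIT. Cache (LRU->MRU): [A Q]
Total: 7 hits, 13 misses, 11 evictions

Answer: MHMHMMHMMMHMHMMMMHMH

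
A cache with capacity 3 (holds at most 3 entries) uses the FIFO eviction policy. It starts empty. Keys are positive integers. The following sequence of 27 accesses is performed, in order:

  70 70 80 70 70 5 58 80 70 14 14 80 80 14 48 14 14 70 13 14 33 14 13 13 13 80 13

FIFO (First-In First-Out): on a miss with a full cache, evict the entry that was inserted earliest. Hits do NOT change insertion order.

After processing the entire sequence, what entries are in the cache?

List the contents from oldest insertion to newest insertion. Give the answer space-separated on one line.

FIFO simulation (capacity=3):
  1. access 70: MISS. Cache (old->new): [70]
  2. access 70: HIT. Cache (old->new): [70]
  3. access 80: MISS. Cache (old->new): [70 80]
  4. access 70: HIT. Cache (old->new): [70 80]
  5. access 70: HIT. Cache (old->new): [70 80]
  6. access 5: MISS. Cache (old->new): [70 80 5]
  7. access 58: MISS, evict 70. Cache (old->new): [80 5 58]
  8. access 80: HIT. Cache (old->new): [80 5 58]
  9. access 70: MISS, evict 80. Cache (old->new): [5 58 70]
  10. access 14: MISS, evict 5. Cache (old->new): [58 70 14]
  11. access 14: HIT. Cache (old->new): [58 70 14]
  12. access 80: MISS, evict 58. Cache (old->new): [70 14 80]
  13. access 80: HIT. Cache (old->new): [70 14 80]
  14. access 14: HIT. Cache (old->new): [70 14 80]
  15. access 48: MISS, evict 70. Cache (old->new): [14 80 48]
  16. access 14: HIT. Cache (old->new): [14 80 48]
  17. access 14: HIT. Cache (old->new): [14 80 48]
  18. access 70: MISS, evict 14. Cache (old->new): [80 48 70]
  19. access 13: MISS, evict 80. Cache (old->new): [48 70 13]
  20. access 14: MISS, evict 48. Cache (old->new): [70 13 14]
  21. access 33: MISS, evict 70. Cache (old->new): [13 14 33]
  22. access 14: HIT. Cache (old->new): [13 14 33]
  23. access 13: HIT. Cache (old->new): [13 14 33]
  24. access 13: HIT. Cache (old->new): [13 14 33]
  25. access 13: HIT. Cache (old->new): [13 14 33]
  26. access 80: MISS, evict 13. Cache (old->new): [14 33 80]
  27. access 13: MISS, evict 14. Cache (old->new): [33 80 13]
Total: 13 hits, 14 misses, 11 evictions

Answer: 33 80 13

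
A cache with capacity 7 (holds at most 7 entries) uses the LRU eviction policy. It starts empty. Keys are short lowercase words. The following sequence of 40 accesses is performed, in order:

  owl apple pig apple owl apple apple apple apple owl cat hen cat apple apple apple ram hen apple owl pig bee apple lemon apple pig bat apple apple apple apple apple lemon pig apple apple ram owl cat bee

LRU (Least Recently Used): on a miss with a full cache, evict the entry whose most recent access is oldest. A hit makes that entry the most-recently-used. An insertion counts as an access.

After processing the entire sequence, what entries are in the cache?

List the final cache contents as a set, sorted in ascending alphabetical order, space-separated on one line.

LRU simulation (capacity=7):
  1. access owl: MISS. Cache (LRU->MRU): [owl]
  2. access apple: MISS. Cache (LRU->MRU): [owl apple]
  3. access pig: MISS. Cache (LRU->MRU): [owl apple pig]
  4. access apple: HIT. Cache (LRU->MRU): [owl pig apple]
  5. access owl: HIT. Cache (LRU->MRU): [pig apple owl]
  6. access apple: HIT. Cache (LRU->MRU): [pig owl apple]
  7. access apple: HIT. Cache (LRU->MRU): [pig owl apple]
  8. access apple: HIT. Cache (LRU->MRU): [pig owl apple]
  9. access apple: HIT. Cache (LRU->MRU): [pig owl apple]
  10. access owl: HIT. Cache (LRU->MRU): [pig apple owl]
  11. access cat: MISS. Cache (LRU->MRU): [pig apple owl cat]
  12. access hen: MISS. Cache (LRU->MRU): [pig apple owl cat hen]
  13. access cat: HIT. Cache (LRU->MRU): [pig apple owl hen cat]
  14. access apple: HIT. Cache (LRU->MRU): [pig owl hen cat apple]
  15. access apple: HIT. Cache (LRU->MRU): [pig owl hen cat apple]
  16. access apple: HIT. Cache (LRU->MRU): [pig owl hen cat apple]
  17. access ram: MISS. Cache (LRU->MRU): [pig owl hen cat apple ram]
  18. access hen: HIT. Cache (LRU->MRU): [pig owl cat apple ram hen]
  19. access apple: HIT. Cache (LRU->MRU): [pig owl cat ram hen apple]
  20. access owl: HIT. Cache (LRU->MRU): [pig cat ram hen apple owl]
  21. access pig: HIT. Cache (LRU->MRU): [cat ram hen apple owl pig]
  22. access bee: MISS. Cache (LRU->MRU): [cat ram hen apple owl pig bee]
  23. access apple: HIT. Cache (LRU->MRU): [cat ram hen owl pig bee apple]
  24. access lemon: MISS, evict cat. Cache (LRU->MRU): [ram hen owl pig bee apple lemon]
  25. access apple: HIT. Cache (LRU->MRU): [ram hen owl pig bee lemon apple]
  26. access pig: HIT. Cache (LRU->MRU): [ram hen owl bee lemon apple pig]
  27. access bat: MISS, evict ram. Cache (LRU->MRU): [hen owl bee lemon apple pig bat]
  28. access apple: HIT. Cache (LRU->MRU): [hen owl bee lemon pig bat apple]
  29. access apple: HIT. Cache (LRU->MRU): [hen owl bee lemon pig bat apple]
  30. access apple: HIT. Cache (LRU->MRU): [hen owl bee lemon pig bat apple]
  31. access apple: HIT. Cache (LRU->MRU): [hen owl bee lemon pig bat apple]
  32. access apple: HIT. Cache (LRU->MRU): [hen owl bee lemon pig bat apple]
  33. access lemon: HIT. Cache (LRU->MRU): [hen owl bee pig bat apple lemon]
  34. access pig: HIT. Cache (LRU->MRU): [hen owl bee bat apple lemon pig]
  35. access apple: HIT. Cache (LRU->MRU): [hen owl bee bat lemon pig apple]
  36. access apple: HIT. Cache (LRU->MRU): [hen owl bee bat lemon pig apple]
  37. access ram: MISS, evict hen. Cache (LRU->MRU): [owl bee bat lemon pig apple ram]
  38. access owl: HIT. Cache (LRU->MRU): [bee bat lemon pig apple ram owl]
  39. access cat: MISS, evict bee. Cache (LRU->MRU): [bat lemon pig apple ram owl cat]
  40. access bee: MISS, evict bat. Cache (LRU->MRU): [lemon pig apple ram owl cat bee]
Total: 28 hits, 12 misses, 5 evictions

Answer: apple bee cat lemon owl pig ram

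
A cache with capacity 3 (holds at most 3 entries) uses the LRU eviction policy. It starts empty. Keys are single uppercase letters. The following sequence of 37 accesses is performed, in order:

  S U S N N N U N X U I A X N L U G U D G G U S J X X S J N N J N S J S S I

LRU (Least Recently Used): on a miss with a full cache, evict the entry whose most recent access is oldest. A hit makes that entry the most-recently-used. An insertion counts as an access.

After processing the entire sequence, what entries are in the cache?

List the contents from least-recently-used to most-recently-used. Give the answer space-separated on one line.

Answer: J S I

Derivation:
LRU simulation (capacity=3):
  1. access S: MISS. Cache (LRU->MRU): [S]
  2. access U: MISS. Cache (LRU->MRU): [S U]
  3. access S: HIT. Cache (LRU->MRU): [U S]
  4. access N: MISS. Cache (LRU->MRU): [U S N]
  5. access N: HIT. Cache (LRU->MRU): [U S N]
  6. access N: HIT. Cache (LRU->MRU): [U S N]
  7. access U: HIT. Cache (LRU->MRU): [S N U]
  8. access N: HIT. Cache (LRU->MRU): [S U N]
  9. access X: MISS, evict S. Cache (LRU->MRU): [U N X]
  10. access U: HIT. Cache (LRU->MRU): [N X U]
  11. access I: MISS, evict N. Cache (LRU->MRU): [X U I]
  12. access A: MISS, evict X. Cache (LRU->MRU): [U I A]
  13. access X: MISS, evict U. Cache (LRU->MRU): [I A X]
  14. access N: MISS, evict I. Cache (LRU->MRU): [A X N]
  15. access L: MISS, evict A. Cache (LRU->MRU): [X N L]
  16. access U: MISS, evict X. Cache (LRU->MRU): [N L U]
  17. access G: MISS, evict N. Cache (LRU->MRU): [L U G]
  18. access U: HIT. Cache (LRU->MRU): [L G U]
  19. access D: MISS, evict L. Cache (LRU->MRU): [G U D]
  20. access G: HIT. Cache (LRU->MRU): [U D G]
  21. access G: HIT. Cache (LRU->MRU): [U D G]
  22. access U: HIT. Cache (LRU->MRU): [D G U]
  23. access S: MISS, evict D. Cache (LRU->MRU): [G U S]
  24. access J: MISS, evict G. Cache (LRU->MRU): [U S J]
  25. access X: MISS, evict U. Cache (LRU->MRU): [S J X]
  26. access X: HIT. Cache (LRU->MRU): [S J X]
  27. access S: HIT. Cache (LRU->MRU): [J X S]
  28. access J: HIT. Cache (LRU->MRU): [X S J]
  29. access N: MISS, evict X. Cache (LRU->MRU): [S J N]
  30. access N: HIT. Cache (LRU->MRU): [S J N]
  31. access J: HIT. Cache (LRU->MRU): [S N J]
  32. access N: HIT. Cache (LRU->MRU): [S J N]
  33. access S: HIT. Cache (LRU->MRU): [J N S]
  34. access J: HIT. Cache (LRU->MRU): [N S J]
  35. access S: HIT. Cache (LRU->MRU): [N J S]
  36. access S: HIT. Cache (LRU->MRU): [N J S]
  37. access I: MISS, evict N. Cache (LRU->MRU): [J S I]
Total: 20 hits, 17 misses, 14 evictions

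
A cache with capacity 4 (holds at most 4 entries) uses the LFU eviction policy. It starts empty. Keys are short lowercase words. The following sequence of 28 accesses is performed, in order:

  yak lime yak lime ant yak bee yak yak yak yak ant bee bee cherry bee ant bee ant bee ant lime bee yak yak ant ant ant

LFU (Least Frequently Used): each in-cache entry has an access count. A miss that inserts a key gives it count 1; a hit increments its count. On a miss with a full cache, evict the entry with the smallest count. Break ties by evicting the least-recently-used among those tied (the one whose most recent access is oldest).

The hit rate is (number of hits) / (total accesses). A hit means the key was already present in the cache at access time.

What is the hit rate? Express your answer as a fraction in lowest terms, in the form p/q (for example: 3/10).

Answer: 11/14

Derivation:
LFU simulation (capacity=4):
  1. access yak: MISS. Cache: [yak(c=1)]
  2. access lime: MISS. Cache: [yak(c=1) lime(c=1)]
  3. access yak: HIT, count now 2. Cache: [lime(c=1) yak(c=2)]
  4. access lime: HIT, count now 2. Cache: [yak(c=2) lime(c=2)]
  5. access ant: MISS. Cache: [ant(c=1) yak(c=2) lime(c=2)]
  6. access yak: HIT, count now 3. Cache: [ant(c=1) lime(c=2) yak(c=3)]
  7. access bee: MISS. Cache: [ant(c=1) bee(c=1) lime(c=2) yak(c=3)]
  8. access yak: HIT, count now 4. Cache: [ant(c=1) bee(c=1) lime(c=2) yak(c=4)]
  9. access yak: HIT, count now 5. Cache: [ant(c=1) bee(c=1) lime(c=2) yak(c=5)]
  10. access yak: HIT, count now 6. Cache: [ant(c=1) bee(c=1) lime(c=2) yak(c=6)]
  11. access yak: HIT, count now 7. Cache: [ant(c=1) bee(c=1) lime(c=2) yak(c=7)]
  12. access ant: HIT, count now 2. Cache: [bee(c=1) lime(c=2) ant(c=2) yak(c=7)]
  13. access bee: HIT, count now 2. Cache: [lime(c=2) ant(c=2) bee(c=2) yak(c=7)]
  14. access bee: HIT, count now 3. Cache: [lime(c=2) ant(c=2) bee(c=3) yak(c=7)]
  15. access cherry: MISS, evict lime(c=2). Cache: [cherry(c=1) ant(c=2) bee(c=3) yak(c=7)]
  16. access bee: HIT, count now 4. Cache: [cherry(c=1) ant(c=2) bee(c=4) yak(c=7)]
  17. access ant: HIT, count now 3. Cache: [cherry(c=1) ant(c=3) bee(c=4) yak(c=7)]
  18. access bee: HIT, count now 5. Cache: [cherry(c=1) ant(c=3) bee(c=5) yak(c=7)]
  19. access ant: HIT, count now 4. Cache: [cherry(c=1) ant(c=4) bee(c=5) yak(c=7)]
  20. access bee: HIT, count now 6. Cache: [cherry(c=1) ant(c=4) bee(c=6) yak(c=7)]
  21. access ant: HIT, count now 5. Cache: [cherry(c=1) ant(c=5) bee(c=6) yak(c=7)]
  22. access lime: MISS, evict cherry(c=1). Cache: [lime(c=1) ant(c=5) bee(c=6) yak(c=7)]
  23. access bee: HIT, count now 7. Cache: [lime(c=1) ant(c=5) yak(c=7) bee(c=7)]
  24. access yak: HIT, count now 8. Cache: [lime(c=1) ant(c=5) bee(c=7) yak(c=8)]
  25. access yak: HIT, count now 9. Cache: [lime(c=1) ant(c=5) bee(c=7) yak(c=9)]
  26. access ant: HIT, count now 6. Cache: [lime(c=1) ant(c=6) bee(c=7) yak(c=9)]
  27. access ant: HIT, count now 7. Cache: [lime(c=1) bee(c=7) ant(c=7) yak(c=9)]
  28. access ant: HIT, count now 8. Cache: [lime(c=1) bee(c=7) ant(c=8) yak(c=9)]
Total: 22 hits, 6 misses, 2 evictions

Hit rate = 22/28 = 11/14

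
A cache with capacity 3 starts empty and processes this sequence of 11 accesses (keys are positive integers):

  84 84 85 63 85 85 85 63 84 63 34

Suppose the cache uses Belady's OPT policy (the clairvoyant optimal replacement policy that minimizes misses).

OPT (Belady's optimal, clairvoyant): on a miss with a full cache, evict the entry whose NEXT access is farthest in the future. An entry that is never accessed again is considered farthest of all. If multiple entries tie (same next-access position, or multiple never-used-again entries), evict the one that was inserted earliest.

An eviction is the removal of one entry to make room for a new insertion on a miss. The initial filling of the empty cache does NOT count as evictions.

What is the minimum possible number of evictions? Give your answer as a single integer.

OPT (Belady) simulation (capacity=3):
  1. access 84: MISS. Cache: [84]
  2. access 84: HIT. Next use of 84: step 9. Cache: [84]
  3. access 85: MISS. Cache: [84 85]
  4. access 63: MISS. Cache: [84 85 63]
  5. access 85: HIT. Next use of 85: step 6. Cache: [84 85 63]
  6. access 85: HIT. Next use of 85: step 7. Cache: [84 85 63]
  7. access 85: HIT. Next use of 85: never. Cache: [84 85 63]
  8. access 63: HIT. Next use of 63: step 10. Cache: [84 85 63]
  9. access 84: HIT. Next use of 84: never. Cache: [84 85 63]
  10. access 63: HIT. Next use of 63: never. Cache: [84 85 63]
  11. access 34: MISS, evict 84 (next use: never). Cache: [85 63 34]
Total: 7 hits, 4 misses, 1 evictions

Answer: 1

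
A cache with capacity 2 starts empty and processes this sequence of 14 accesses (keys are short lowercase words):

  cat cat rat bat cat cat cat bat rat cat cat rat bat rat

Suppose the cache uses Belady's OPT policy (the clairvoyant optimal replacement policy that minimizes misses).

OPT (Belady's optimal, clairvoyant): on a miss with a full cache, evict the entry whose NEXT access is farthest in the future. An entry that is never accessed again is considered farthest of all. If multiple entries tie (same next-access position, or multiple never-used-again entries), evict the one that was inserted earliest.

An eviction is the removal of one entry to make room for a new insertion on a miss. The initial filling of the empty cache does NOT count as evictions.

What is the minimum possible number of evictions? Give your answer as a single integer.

OPT (Belady) simulation (capacity=2):
  1. access cat: MISS. Cache: [cat]
  2. access cat: HIT. Next use of cat: step 5. Cache: [cat]
  3. access rat: MISS. Cache: [cat rat]
  4. access bat: MISS, evict rat (next use: step 9). Cache: [cat bat]
  5. access cat: HIT. Next use of cat: step 6. Cache: [cat bat]
  6. access cat: HIT. Next use of cat: step 7. Cache: [cat bat]
  7. access cat: HIT. Next use of cat: step 10. Cache: [cat bat]
  8. access bat: HIT. Next use of bat: step 13. Cache: [cat bat]
  9. access rat: MISS, evict bat (next use: step 13). Cache: [cat rat]
  10. access cat: HIT. Next use of cat: step 11. Cache: [cat rat]
  11. access cat: HIT. Next use of cat: never. Cache: [cat rat]
  12. access rat: HIT. Next use of rat: step 14. Cache: [cat rat]
  13. access bat: MISS, evict cat (next use: never). Cache: [rat bat]
  14. access rat: HIT. Next use of rat: never. Cache: [rat bat]
Total: 9 hits, 5 misses, 3 evictions

Answer: 3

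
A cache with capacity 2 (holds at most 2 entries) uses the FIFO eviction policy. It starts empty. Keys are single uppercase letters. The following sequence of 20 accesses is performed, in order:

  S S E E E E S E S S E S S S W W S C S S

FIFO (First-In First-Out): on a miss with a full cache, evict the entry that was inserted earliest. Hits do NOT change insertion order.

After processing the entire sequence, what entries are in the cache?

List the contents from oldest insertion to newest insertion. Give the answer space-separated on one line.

FIFO simulation (capacity=2):
  1. access S: MISS. Cache (old->new): [S]
  2. access S: HIT. Cache (old->new): [S]
  3. access E: MISS. Cache (old->new): [S E]
  4. access E: HIT. Cache (old->new): [S E]
  5. access E: HIT. Cache (old->new): [S E]
  6. access E: HIT. Cache (old->new): [S E]
  7. access S: HIT. Cache (old->new): [S E]
  8. access E: HIT. Cache (old->new): [S E]
  9. access S: HIT. Cache (old->new): [S E]
  10. access S: HIT. Cache (old->new): [S E]
  11. access E: HIT. Cache (old->new): [S E]
  12. access S: HIT. Cache (old->new): [S E]
  13. access S: HIT. Cache (old->new): [S E]
  14. access S: HIT. Cache (old->new): [S E]
  15. access W: MISS, evict S. Cache (old->new): [E W]
  16. access W: HIT. Cache (old->new): [E W]
  17. access S: MISS, evict E. Cache (old->new): [W S]
  18. access C: MISS, evict W. Cache (old->new): [S C]
  19. access S: HIT. Cache (old->new): [S C]
  20. access S: HIT. Cache (old->new): [S C]
Total: 15 hits, 5 misses, 3 evictions

Answer: S C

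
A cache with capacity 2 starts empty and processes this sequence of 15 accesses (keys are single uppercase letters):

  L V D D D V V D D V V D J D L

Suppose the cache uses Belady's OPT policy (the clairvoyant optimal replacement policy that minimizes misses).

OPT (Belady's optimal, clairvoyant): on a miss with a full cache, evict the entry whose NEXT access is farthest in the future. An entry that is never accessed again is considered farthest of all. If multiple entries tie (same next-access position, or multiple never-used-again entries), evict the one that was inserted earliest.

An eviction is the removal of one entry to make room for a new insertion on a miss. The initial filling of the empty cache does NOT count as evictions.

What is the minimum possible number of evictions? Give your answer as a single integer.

OPT (Belady) simulation (capacity=2):
  1. access L: MISS. Cache: [L]
  2. access V: MISS. Cache: [L V]
  3. access D: MISS, evict L (next use: step 15). Cache: [V D]
  4. access D: HIT. Next use of D: step 5. Cache: [V D]
  5. access D: HIT. Next use of D: step 8. Cache: [V D]
  6. access V: HIT. Next use of V: step 7. Cache: [V D]
  7. access V: HIT. Next use of V: step 10. Cache: [V D]
  8. access D: HIT. Next use of D: step 9. Cache: [V D]
  9. access D: HIT. Next use of D: step 12. Cache: [V D]
  10. access V: HIT. Next use of V: step 11. Cache: [V D]
  11. access V: HIT. Next use of V: never. Cache: [V D]
  12. access D: HIT. Next use of D: step 14. Cache: [V D]
  13. access J: MISS, evict V (next use: never). Cache: [D J]
  14. access D: HIT. Next use of D: never. Cache: [D J]
  15. access L: MISS, evict D (next use: never). Cache: [J L]
Total: 10 hits, 5 misses, 3 evictions

Answer: 3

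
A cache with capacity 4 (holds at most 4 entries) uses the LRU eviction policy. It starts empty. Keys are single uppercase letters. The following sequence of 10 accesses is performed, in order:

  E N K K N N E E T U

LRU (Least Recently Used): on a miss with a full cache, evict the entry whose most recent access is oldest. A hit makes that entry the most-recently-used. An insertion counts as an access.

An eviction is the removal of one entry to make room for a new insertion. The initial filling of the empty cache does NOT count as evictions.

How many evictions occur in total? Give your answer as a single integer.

Answer: 1

Derivation:
LRU simulation (capacity=4):
  1. access E: MISS. Cache (LRU->MRU): [E]
  2. access N: MISS. Cache (LRU->MRU): [E N]
  3. access K: MISS. Cache (LRU->MRU): [E N K]
  4. access K: HIT. Cache (LRU->MRU): [E N K]
  5. access N: HIT. Cache (LRU->MRU): [E K N]
  6. access N: HIT. Cache (LRU->MRU): [E K N]
  7. access E: HIT. Cache (LRU->MRU): [K N E]
  8. access E: HIT. Cache (LRU->MRU): [K N E]
  9. access T: MISS. Cache (LRU->MRU): [K N E T]
  10. access U: MISS, evict K. Cache (LRU->MRU): [N E T U]
Total: 5 hits, 5 misses, 1 evictions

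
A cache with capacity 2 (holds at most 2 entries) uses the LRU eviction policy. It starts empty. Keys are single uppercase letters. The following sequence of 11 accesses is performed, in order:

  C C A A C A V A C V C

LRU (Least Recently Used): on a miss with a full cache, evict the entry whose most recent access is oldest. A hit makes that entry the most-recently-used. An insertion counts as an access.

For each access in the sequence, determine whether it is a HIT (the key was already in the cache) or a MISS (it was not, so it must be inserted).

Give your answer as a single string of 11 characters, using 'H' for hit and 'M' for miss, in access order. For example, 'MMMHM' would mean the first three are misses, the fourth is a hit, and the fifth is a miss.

LRU simulation (capacity=2):
  1. access C: MISS. Cache (LRU->MRU): [C]
  2. access C: HIT. Cache (LRU->MRU): [C]
  3. access A: MISS. Cache (LRU->MRU): [C A]
  4. access A: HIT. Cache (LRU->MRU): [C A]
  5. access C: HIT. Cache (LRU->MRU): [A C]
  6. access A: HIT. Cache (LRU->MRU): [C A]
  7. access V: MISS, evict C. Cache (LRU->MRU): [A V]
  8. access A: HIT. Cache (LRU->MRU): [V A]
  9. access C: MISS, evict V. Cache (LRU->MRU): [A C]
  10. access V: MISS, evict A. Cache (LRU->MRU): [C V]
  11. access C: HIT. Cache (LRU->MRU): [V C]
Total: 6 hits, 5 misses, 3 evictions

Answer: MHMHHHMHMMH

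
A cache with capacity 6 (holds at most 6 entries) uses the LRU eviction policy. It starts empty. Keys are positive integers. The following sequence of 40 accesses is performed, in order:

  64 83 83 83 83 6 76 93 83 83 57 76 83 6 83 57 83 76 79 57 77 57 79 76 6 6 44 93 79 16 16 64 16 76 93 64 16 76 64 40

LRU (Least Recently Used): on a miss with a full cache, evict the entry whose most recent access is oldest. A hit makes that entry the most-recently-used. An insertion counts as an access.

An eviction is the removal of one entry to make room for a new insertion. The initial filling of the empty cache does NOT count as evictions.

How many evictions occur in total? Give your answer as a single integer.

Answer: 8

Derivation:
LRU simulation (capacity=6):
  1. access 64: MISS. Cache (LRU->MRU): [64]
  2. access 83: MISS. Cache (LRU->MRU): [64 83]
  3. access 83: HIT. Cache (LRU->MRU): [64 83]
  4. access 83: HIT. Cache (LRU->MRU): [64 83]
  5. access 83: HIT. Cache (LRU->MRU): [64 83]
  6. access 6: MISS. Cache (LRU->MRU): [64 83 6]
  7. access 76: MISS. Cache (LRU->MRU): [64 83 6 76]
  8. access 93: MISS. Cache (LRU->MRU): [64 83 6 76 93]
  9. access 83: HIT. Cache (LRU->MRU): [64 6 76 93 83]
  10. access 83: HIT. Cache (LRU->MRU): [64 6 76 93 83]
  11. access 57: MISS. Cache (LRU->MRU): [64 6 76 93 83 57]
  12. access 76: HIT. Cache (LRU->MRU): [64 6 93 83 57 76]
  13. access 83: HIT. Cache (LRU->MRU): [64 6 93 57 76 83]
  14. access 6: HIT. Cache (LRU->MRU): [64 93 57 76 83 6]
  15. access 83: HIT. Cache (LRU->MRU): [64 93 57 76 6 83]
  16. access 57: HIT. Cache (LRU->MRU): [64 93 76 6 83 57]
  17. access 83: HIT. Cache (LRU->MRU): [64 93 76 6 57 83]
  18. access 76: HIT. Cache (LRU->MRU): [64 93 6 57 83 76]
  19. access 79: MISS, evict 64. Cache (LRU->MRU): [93 6 57 83 76 79]
  20. access 57: HIT. Cache (LRU->MRU): [93 6 83 76 79 57]
  21. access 77: MISS, evict 93. Cache (LRU->MRU): [6 83 76 79 57 77]
  22. access 57: HIT. Cache (LRU->MRU): [6 83 76 79 77 57]
  23. access 79: HIT. Cache (LRU->MRU): [6 83 76 77 57 79]
  24. access 76: HIT. Cache (LRU->MRU): [6 83 77 57 79 76]
  25. access 6: HIT. Cache (LRU->MRU): [83 77 57 79 76 6]
  26. access 6: HIT. Cache (LRU->MRU): [83 77 57 79 76 6]
  27. access 44: MISS, evict 83. Cache (LRU->MRU): [77 57 79 76 6 44]
  28. access 93: MISS, evict 77. Cache (LRU->MRU): [57 79 76 6 44 93]
  29. access 79: HIT. Cache (LRU->MRU): [57 76 6 44 93 79]
  30. access 16: MISS, evict 57. Cache (LRU->MRU): [76 6 44 93 79 16]
  31. access 16: HIT. Cache (LRU->MRU): [76 6 44 93 79 16]
  32. access 64: MISS, evict 76. Cache (LRU->MRU): [6 44 93 79 16 64]
  33. access 16: HIT. Cache (LRU->MRU): [6 44 93 79 64 16]
  34. access 76: MISS, evict 6. Cache (LRU->MRU): [44 93 79 64 16 76]
  35. access 93: HIT. Cache (LRU->MRU): [44 79 64 16 76 93]
  36. access 64: HIT. Cache (LRU->MRU): [44 79 16 76 93 64]
  37. access 16: HIT. Cache (LRU->MRU): [44 79 76 93 64 16]
  38. access 76: HIT. Cache (LRU->MRU): [44 79 93 64 16 76]
  39. access 64: HIT. Cache (LRU->MRU): [44 79 93 16 76 64]
  40. access 40: MISS, evict 44. Cache (LRU->MRU): [79 93 16 76 64 40]
Total: 26 hits, 14 misses, 8 evictions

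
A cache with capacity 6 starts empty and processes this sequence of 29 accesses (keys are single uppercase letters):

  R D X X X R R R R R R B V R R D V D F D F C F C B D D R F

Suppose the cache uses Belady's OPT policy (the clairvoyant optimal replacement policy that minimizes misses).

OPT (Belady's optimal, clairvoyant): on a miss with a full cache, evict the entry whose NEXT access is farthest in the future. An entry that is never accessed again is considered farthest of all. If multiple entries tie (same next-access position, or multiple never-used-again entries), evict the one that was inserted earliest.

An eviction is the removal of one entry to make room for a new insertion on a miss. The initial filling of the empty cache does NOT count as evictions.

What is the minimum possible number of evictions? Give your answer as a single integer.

OPT (Belady) simulation (capacity=6):
  1. access R: MISS. Cache: [R]
  2. access D: MISS. Cache: [R D]
  3. access X: MISS. Cache: [R D X]
  4. access X: HIT. Next use of X: step 5. Cache: [R D X]
  5. access X: HIT. Next use of X: never. Cache: [R D X]
  6. access R: HIT. Next use of R: step 7. Cache: [R D X]
  7. access R: HIT. Next use of R: step 8. Cache: [R D X]
  8. access R: HIT. Next use of R: step 9. Cache: [R D X]
  9. access R: HIT. Next use of R: step 10. Cache: [R D X]
  10. access R: HIT. Next use of R: step 11. Cache: [R D X]
  11. access R: HIT. Next use of R: step 14. Cache: [R D X]
  12. access B: MISS. Cache: [R D X B]
  13. access V: MISS. Cache: [R D X B V]
  14. access R: HIT. Next use of R: step 15. Cache: [R D X B V]
  15. access R: HIT. Next use of R: step 28. Cache: [R D X B V]
  16. access D: HIT. Next use of D: step 18. Cache: [R D X B V]
  17. access V: HIT. Next use of V: never. Cache: [R D X B V]
  18. access D: HIT. Next use of D: step 20. Cache: [R D X B V]
  19. access F: MISS. Cache: [R D X B V F]
  20. access D: HIT. Next use of D: step 26. Cache: [R D X B V F]
  21. access F: HIT. Next use of F: step 23. Cache: [R D X B V F]
  22. access C: MISS, evict X (next use: never). Cache: [R D B V F C]
  23. access F: HIT. Next use of F: step 29. Cache: [R D B V F C]
  24. access C: HIT. Next use of C: never. Cache: [R D B V F C]
  25. access B: HIT. Next use of B: never. Cache: [R D B V F C]
  26. access D: HIT. Next use of D: step 27. Cache: [R D B V F C]
  27. access D: HIT. Next use of D: never. Cache: [R D B V F C]
  28. access R: HIT. Next use of R: never. Cache: [R D B V F C]
  29. access F: HIT. Next use of F: never. Cache: [R D B V F C]
Total: 22 hits, 7 misses, 1 evictions

Answer: 1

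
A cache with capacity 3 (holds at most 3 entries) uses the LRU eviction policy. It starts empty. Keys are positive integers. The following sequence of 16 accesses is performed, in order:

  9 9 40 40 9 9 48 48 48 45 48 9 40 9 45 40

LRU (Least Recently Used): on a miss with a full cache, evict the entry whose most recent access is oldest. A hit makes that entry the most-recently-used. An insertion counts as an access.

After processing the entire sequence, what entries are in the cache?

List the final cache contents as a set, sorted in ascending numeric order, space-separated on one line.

LRU simulation (capacity=3):
  1. access 9: MISS. Cache (LRU->MRU): [9]
  2. access 9: HIT. Cache (LRU->MRU): [9]
  3. access 40: MISS. Cache (LRU->MRU): [9 40]
  4. access 40: HIT. Cache (LRU->MRU): [9 40]
  5. access 9: HIT. Cache (LRU->MRU): [40 9]
  6. access 9: HIT. Cache (LRU->MRU): [40 9]
  7. access 48: MISS. Cache (LRU->MRU): [40 9 48]
  8. access 48: HIT. Cache (LRU->MRU): [40 9 48]
  9. access 48: HIT. Cache (LRU->MRU): [40 9 48]
  10. access 45: MISS, evict 40. Cache (LRU->MRU): [9 48 45]
  11. access 48: HIT. Cache (LRU->MRU): [9 45 48]
  12. access 9: HIT. Cache (LRU->MRU): [45 48 9]
  13. access 40: MISS, evict 45. Cache (LRU->MRU): [48 9 40]
  14. access 9: HIT. Cache (LRU->MRU): [48 40 9]
  15. access 45: MISS, evict 48. Cache (LRU->MRU): [40 9 45]
  16. access 40: HIT. Cache (LRU->MRU): [9 45 40]
Total: 10 hits, 6 misses, 3 evictions

Answer: 9 40 45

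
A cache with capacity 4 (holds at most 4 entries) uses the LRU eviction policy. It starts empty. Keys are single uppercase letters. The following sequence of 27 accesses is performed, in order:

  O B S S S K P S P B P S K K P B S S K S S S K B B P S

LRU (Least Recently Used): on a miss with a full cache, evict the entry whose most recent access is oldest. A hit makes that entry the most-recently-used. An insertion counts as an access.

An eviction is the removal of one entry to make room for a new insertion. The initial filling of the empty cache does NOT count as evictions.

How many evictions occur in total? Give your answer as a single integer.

Answer: 1

Derivation:
LRU simulation (capacity=4):
  1. access O: MISS. Cache (LRU->MRU): [O]
  2. access B: MISS. Cache (LRU->MRU): [O B]
  3. access S: MISS. Cache (LRU->MRU): [O B S]
  4. access S: HIT. Cache (LRU->MRU): [O B S]
  5. access S: HIT. Cache (LRU->MRU): [O B S]
  6. access K: MISS. Cache (LRU->MRU): [O B S K]
  7. access P: MISS, evict O. Cache (LRU->MRU): [B S K P]
  8. access S: HIT. Cache (LRU->MRU): [B K P S]
  9. access P: HIT. Cache (LRU->MRU): [B K S P]
  10. access B: HIT. Cache (LRU->MRU): [K S P B]
  11. access P: HIT. Cache (LRU->MRU): [K S B P]
  12. access S: HIT. Cache (LRU->MRU): [K B P S]
  13. access K: HIT. Cache (LRU->MRU): [B P S K]
  14. access K: HIT. Cache (LRU->MRU): [B P S K]
  15. access P: HIT. Cache (LRU->MRU): [B S K P]
  16. access B: HIT. Cache (LRU->MRU): [S K P B]
  17. access S: HIT. Cache (LRU->MRU): [K P B S]
  18. access S: HIT. Cache (LRU->MRU): [K P B S]
  19. access K: HIT. Cache (LRU->MRU): [P B S K]
  20. access S: HIT. Cache (LRU->MRU): [P B K S]
  21. access S: HIT. Cache (LRU->MRU): [P B K S]
  22. access S: HIT. Cache (LRU->MRU): [P B K S]
  23. access K: HIT. Cache (LRU->MRU): [P B S K]
  24. access B: HIT. Cache (LRU->MRU): [P S K B]
  25. access B: HIT. Cache (LRU->MRU): [P S K B]
  26. access P: HIT. Cache (LRU->MRU): [S K B P]
  27. access S: HIT. Cache (LRU->MRU): [K B P S]
Total: 22 hits, 5 misses, 1 evictions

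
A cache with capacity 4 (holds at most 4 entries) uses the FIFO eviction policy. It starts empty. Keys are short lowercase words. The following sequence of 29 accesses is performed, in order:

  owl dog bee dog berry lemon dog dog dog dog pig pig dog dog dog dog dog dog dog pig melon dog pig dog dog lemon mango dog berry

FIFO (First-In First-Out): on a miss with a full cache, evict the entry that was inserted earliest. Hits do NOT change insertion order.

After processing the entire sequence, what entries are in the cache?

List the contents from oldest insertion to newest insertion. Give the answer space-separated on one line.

FIFO simulation (capacity=4):
  1. access owl: MISS. Cache (old->new): [owl]
  2. access dog: MISS. Cache (old->new): [owl dog]
  3. access bee: MISS. Cache (old->new): [owl dog bee]
  4. access dog: HIT. Cache (old->new): [owl dog bee]
  5. access berry: MISS. Cache (old->new): [owl dog bee berry]
  6. access lemon: MISS, evict owl. Cache (old->new): [dog bee berry lemon]
  7. access dog: HIT. Cache (old->new): [dog bee berry lemon]
  8. access dog: HIT. Cache (old->new): [dog bee berry lemon]
  9. access dog: HIT. Cache (old->new): [dog bee berry lemon]
  10. access dog: HIT. Cache (old->new): [dog bee berry lemon]
  11. access pig: MISS, evict dog. Cache (old->new): [bee berry lemon pig]
  12. access pig: HIT. Cache (old->new): [bee berry lemon pig]
  13. access dog: MISS, evict bee. Cache (old->new): [berry lemon pig dog]
  14. access dog: HIT. Cache (old->new): [berry lemon pig dog]
  15. access dog: HIT. Cache (old->new): [berry lemon pig dog]
  16. access dog: HIT. Cache (old->new): [berry lemon pig dog]
  17. access dog: HIT. Cache (old->new): [berry lemon pig dog]
  18. access dog: HIT. Cache (old->new): [berry lemon pig dog]
  19. access dog: HIT. Cache (old->new): [berry lemon pig dog]
  20. access pig: HIT. Cache (old->new): [berry lemon pig dog]
  21. access melon: MISS, evict berry. Cache (old->new): [lemon pig dog melon]
  22. access dog: HIT. Cache (old->new): [lemon pig dog melon]
  23. access pig: HIT. Cache (old->new): [lemon pig dog melon]
  24. access dog: HIT. Cache (old->new): [lemon pig dog melon]
  25. access dog: HIT. Cache (old->new): [lemon pig dog melon]
  26. access lemon: HIT. Cache (old->new): [lemon pig dog melon]
  27. access mango: MISS, evict lemon. Cache (old->new): [pig dog melon mango]
  28. access dog: HIT. Cache (old->new): [pig dog melon mango]
  29. access berry: MISS, evict pig. Cache (old->new): [dog melon mango berry]
Total: 19 hits, 10 misses, 6 evictions

Answer: dog melon mango berry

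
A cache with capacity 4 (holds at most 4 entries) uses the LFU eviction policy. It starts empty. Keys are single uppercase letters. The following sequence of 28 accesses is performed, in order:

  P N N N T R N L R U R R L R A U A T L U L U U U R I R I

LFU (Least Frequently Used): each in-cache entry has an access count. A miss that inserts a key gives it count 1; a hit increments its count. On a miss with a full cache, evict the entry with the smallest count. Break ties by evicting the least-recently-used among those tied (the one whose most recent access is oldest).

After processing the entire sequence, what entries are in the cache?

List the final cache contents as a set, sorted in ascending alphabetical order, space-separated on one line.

LFU simulation (capacity=4):
  1. access P: MISS. Cache: [P(c=1)]
  2. access N: MISS. Cache: [P(c=1) N(c=1)]
  3. access N: HIT, count now 2. Cache: [P(c=1) N(c=2)]
  4. access N: HIT, count now 3. Cache: [P(c=1) N(c=3)]
  5. access T: MISS. Cache: [P(c=1) T(c=1) N(c=3)]
  6. access R: MISS. Cache: [P(c=1) T(c=1) R(c=1) N(c=3)]
  7. access N: HIT, count now 4. Cache: [P(c=1) T(c=1) R(c=1) N(c=4)]
  8. access L: MISS, evict P(c=1). Cache: [T(c=1) R(c=1) L(c=1) N(c=4)]
  9. access R: HIT, count now 2. Cache: [T(c=1) L(c=1) R(c=2) N(c=4)]
  10. access U: MISS, evict T(c=1). Cache: [L(c=1) U(c=1) R(c=2) N(c=4)]
  11. access R: HIT, count now 3. Cache: [L(c=1) U(c=1) R(c=3) N(c=4)]
  12. access R: HIT, count now 4. Cache: [L(c=1) U(c=1) N(c=4) R(c=4)]
  13. access L: HIT, count now 2. Cache: [U(c=1) L(c=2) N(c=4) R(c=4)]
  14. access R: HIT, count now 5. Cache: [U(c=1) L(c=2) N(c=4) R(c=5)]
  15. access A: MISS, evict U(c=1). Cache: [A(c=1) L(c=2) N(c=4) R(c=5)]
  16. access U: MISS, evict A(c=1). Cache: [U(c=1) L(c=2) N(c=4) R(c=5)]
  17. access A: MISS, evict U(c=1). Cache: [A(c=1) L(c=2) N(c=4) R(c=5)]
  18. access T: MISS, evict A(c=1). Cache: [T(c=1) L(c=2) N(c=4) R(c=5)]
  19. access L: HIT, count now 3. Cache: [T(c=1) L(c=3) N(c=4) R(c=5)]
  20. access U: MISS, evict T(c=1). Cache: [U(c=1) L(c=3) N(c=4) R(c=5)]
  21. access L: HIT, count now 4. Cache: [U(c=1) N(c=4) L(c=4) R(c=5)]
  22. access U: HIT, count now 2. Cache: [U(c=2) N(c=4) L(c=4) R(c=5)]
  23. access U: HIT, count now 3. Cache: [U(c=3) N(c=4) L(c=4) R(c=5)]
  24. access U: HIT, count now 4. Cache: [N(c=4) L(c=4) U(c=4) R(c=5)]
  25. access R: HIT, count now 6. Cache: [N(c=4) L(c=4) U(c=4) R(c=6)]
  26. access I: MISS, evict N(c=4). Cache: [I(c=1) L(c=4) U(c=4) R(c=6)]
  27. access R: HIT, count now 7. Cache: [I(c=1) L(c=4) U(c=4) R(c=7)]
  28. access I: HIT, count now 2. Cache: [I(c=2) L(c=4) U(c=4) R(c=7)]
Total: 16 hits, 12 misses, 8 evictions

Answer: I L R U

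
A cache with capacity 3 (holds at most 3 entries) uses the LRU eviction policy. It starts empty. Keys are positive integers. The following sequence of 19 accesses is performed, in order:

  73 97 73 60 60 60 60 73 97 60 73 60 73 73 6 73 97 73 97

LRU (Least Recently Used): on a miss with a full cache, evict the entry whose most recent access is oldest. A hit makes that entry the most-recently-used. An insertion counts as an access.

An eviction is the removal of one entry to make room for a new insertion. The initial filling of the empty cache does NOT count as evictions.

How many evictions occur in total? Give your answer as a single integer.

Answer: 2

Derivation:
LRU simulation (capacity=3):
  1. access 73: MISS. Cache (LRU->MRU): [73]
  2. access 97: MISS. Cache (LRU->MRU): [73 97]
  3. access 73: HIT. Cache (LRU->MRU): [97 73]
  4. access 60: MISS. Cache (LRU->MRU): [97 73 60]
  5. access 60: HIT. Cache (LRU->MRU): [97 73 60]
  6. access 60: HIT. Cache (LRU->MRU): [97 73 60]
  7. access 60: HIT. Cache (LRU->MRU): [97 73 60]
  8. access 73: HIT. Cache (LRU->MRU): [97 60 73]
  9. access 97: HIT. Cache (LRU->MRU): [60 73 97]
  10. access 60: HIT. Cache (LRU->MRU): [73 97 60]
  11. access 73: HIT. Cache (LRU->MRU): [97 60 73]
  12. access 60: HIT. Cache (LRU->MRU): [97 73 60]
  13. access 73: HIT. Cache (LRU->MRU): [97 60 73]
  14. access 73: HIT. Cache (LRU->MRU): [97 60 73]
  15. access 6: MISS, evict 97. Cache (LRU->MRU): [60 73 6]
  16. access 73: HIT. Cache (LRU->MRU): [60 6 73]
  17. access 97: MISS, evict 60. Cache (LRU->MRU): [6 73 97]
  18. access 73: HIT. Cache (LRU->MRU): [6 97 73]
  19. access 97: HIT. Cache (LRU->MRU): [6 73 97]
Total: 14 hits, 5 misses, 2 evictions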